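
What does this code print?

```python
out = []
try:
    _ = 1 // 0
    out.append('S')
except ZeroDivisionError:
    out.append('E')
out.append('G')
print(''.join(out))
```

Execution trace: 'E' (except ZeroDivisionError) → 'G' (after the try/except). Output: EG

Answer: EG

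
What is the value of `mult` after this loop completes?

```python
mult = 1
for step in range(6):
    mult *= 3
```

3^6 = 729
`mult` takes the values: 1 → 3 → 9 → 27 → 81 → 243 → 729

Answer: 729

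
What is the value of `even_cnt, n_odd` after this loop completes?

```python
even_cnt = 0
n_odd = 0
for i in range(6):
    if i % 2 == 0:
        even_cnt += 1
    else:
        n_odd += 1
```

Count evens and odds in range(6)
`even_cnt, n_odd` takes the values: (0, 0) → (1, 0) → (1, 1) → (2, 1) → (2, 2) → (3, 2) → (3, 3)

Answer: 3, 3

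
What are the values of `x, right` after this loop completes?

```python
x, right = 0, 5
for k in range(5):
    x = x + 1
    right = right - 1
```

x goes 0→5, right goes 5→0
`x, right` takes the values: (0, 5) → (1, 5) → (1, 4) → (2, 4) → (2, 3) → (3, 3) → (3, 2) → (4, 2) → (4, 1) → (5, 1) → (5, 0)

Answer: 5, 0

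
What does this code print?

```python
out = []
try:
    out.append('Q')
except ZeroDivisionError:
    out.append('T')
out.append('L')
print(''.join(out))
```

Execution trace: 'Q' (try body, no exception) → 'L' (after the try/except). Output: QL

Answer: QL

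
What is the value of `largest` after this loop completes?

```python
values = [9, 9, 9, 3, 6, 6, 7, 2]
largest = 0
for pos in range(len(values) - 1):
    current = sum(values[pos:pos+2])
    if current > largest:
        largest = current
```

Max sum of 2-element window in [9, 9, 9, 3, 6, 6, 7, 2]
`largest` takes the values: 0 → 18

Answer: 18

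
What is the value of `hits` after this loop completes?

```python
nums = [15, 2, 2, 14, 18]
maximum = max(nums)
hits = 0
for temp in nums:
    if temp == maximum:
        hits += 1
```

Count of max value 18 in [15, 2, 2, 14, 18]
`hits` takes the values: 0 → 1

Answer: 1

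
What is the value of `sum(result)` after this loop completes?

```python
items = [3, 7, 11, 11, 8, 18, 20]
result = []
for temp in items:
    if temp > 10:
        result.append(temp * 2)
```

Sum of doubled values > 10
`result` takes the values: [] → [22] → [22, 22] → [22, 22, 36] → [22, 22, 36, 40]
So `sum(result)` = 120

Answer: 120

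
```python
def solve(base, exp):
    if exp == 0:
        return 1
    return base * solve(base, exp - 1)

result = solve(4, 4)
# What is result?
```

solve(4, 4) = 4 * 4 * 4 * 4 = 256

Answer: 256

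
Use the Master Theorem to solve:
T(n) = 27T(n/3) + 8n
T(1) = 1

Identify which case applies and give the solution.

a=27, b=3, f(n)=8n. log_3(27) = 3. Since c=1 < 3, Case 1 applies: T(n) = Θ(n^log_b(a)) = O(n^3).

Answer: O(n^3) - Case 1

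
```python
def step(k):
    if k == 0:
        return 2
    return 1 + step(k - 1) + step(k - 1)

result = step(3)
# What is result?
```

step(k) = 1 + 2·step(k-1), step(0)=2. Closed form: (2+1)·2^3 - 1 = 23.

Answer: 23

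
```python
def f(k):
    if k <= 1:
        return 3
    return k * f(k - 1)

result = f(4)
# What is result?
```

f(4) = 4 * 3 * 2 * 3 = 72

Answer: 72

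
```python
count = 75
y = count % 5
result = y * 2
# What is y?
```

Trace:
`count = 75` → count = 75
`y = count % 5` → y = 0
`result = y * 2` → result = 0
So y = 0

Answer: 0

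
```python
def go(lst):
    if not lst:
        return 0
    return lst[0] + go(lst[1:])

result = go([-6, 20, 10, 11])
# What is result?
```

(-6) + 20 + 10 + 11 + 0 = 35

Answer: 35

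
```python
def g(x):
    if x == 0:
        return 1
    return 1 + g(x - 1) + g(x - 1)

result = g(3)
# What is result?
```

g(x) = 1 + 2·g(x-1), g(0)=1. Closed form: (1+1)·2^3 - 1 = 15.

Answer: 15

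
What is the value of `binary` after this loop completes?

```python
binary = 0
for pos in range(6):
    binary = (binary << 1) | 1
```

Build 6 consecutive 1-bits: 0b111111
`binary` takes the values: 0 → 1 → 3 → 7 → 15 → 31 → 63

Answer: 63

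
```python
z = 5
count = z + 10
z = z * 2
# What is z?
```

Trace:
`z = 5` → z = 5
`count = z + 10` → count = 15
`z = z * 2` → z = 10
So z = 10

Answer: 10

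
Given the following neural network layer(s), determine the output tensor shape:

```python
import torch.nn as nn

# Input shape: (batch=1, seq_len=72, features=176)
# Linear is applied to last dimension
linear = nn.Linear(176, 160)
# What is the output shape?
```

Input: (1, 72, 176) -> Output: (1, 72, 160)

Answer: (1, 72, 160)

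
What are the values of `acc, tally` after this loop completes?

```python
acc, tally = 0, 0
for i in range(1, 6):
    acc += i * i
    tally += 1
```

Sum of squares and count
`acc, tally` takes the values: (0, 0) → (1, 0) → (1, 1) → (5, 1) → (5, 2) → (14, 2) → (14, 3) → (30, 3) → (30, 4) → (55, 4) → (55, 5)

Answer: 55, 5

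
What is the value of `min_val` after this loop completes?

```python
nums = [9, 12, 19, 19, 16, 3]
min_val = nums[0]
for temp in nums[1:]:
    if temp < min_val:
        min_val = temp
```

Minimum of [9, 12, 19, 19, 16, 3]
`min_val` takes the values: 9 → 3

Answer: 3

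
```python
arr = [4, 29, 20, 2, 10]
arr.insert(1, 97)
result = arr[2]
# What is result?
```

Trace:
`arr = [4, 29, 20, 2, 10]` → arr = [4, 29, 20, 2, 10]
`arr.insert(1, 97)` → arr = [4, 97, 29, 20, 2, 10]
`result = arr[2]` → result = 29
So result = 29

Answer: 29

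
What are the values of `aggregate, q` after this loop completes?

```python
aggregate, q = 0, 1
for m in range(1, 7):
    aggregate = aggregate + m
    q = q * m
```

Sum and factorial of 1 to 6
`aggregate, q` takes the values: (0, 1) → (1, 1) → (3, 1) → (3, 2) → (6, 2) → (6, 6) → (10, 6) → (10, 24) → (15, 24) → (15, 120) → (21, 120) → (21, 720)

Answer: 21, 720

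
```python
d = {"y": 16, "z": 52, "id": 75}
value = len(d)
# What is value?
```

Trace:
`d = {"y": 16, "z": 52, "id": 75}` → d = {'y': 16, 'z': 52, 'id': 75}
`value = len(d)` → value = 3
So value = 3

Answer: 3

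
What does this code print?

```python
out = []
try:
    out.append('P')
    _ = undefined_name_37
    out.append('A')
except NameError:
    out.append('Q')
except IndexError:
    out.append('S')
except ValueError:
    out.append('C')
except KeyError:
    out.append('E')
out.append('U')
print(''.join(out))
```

Execution trace: 'P' (try body) → 'Q' (except NameError) → 'U' (after the try/except). Output: PQU

Answer: PQU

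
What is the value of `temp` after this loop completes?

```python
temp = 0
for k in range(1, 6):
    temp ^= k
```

XOR of 1 to 5
`temp` takes the values: 0 → 1 → 3 → 0 → 4 → 1

Answer: 1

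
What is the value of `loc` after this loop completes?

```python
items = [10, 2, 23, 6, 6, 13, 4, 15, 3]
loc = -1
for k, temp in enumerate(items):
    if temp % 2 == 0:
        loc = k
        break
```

First even number index in [10, 2, 23, 6, 6, 13, 4, 15, 3]
`loc` takes the values: -1 → 0

Answer: 0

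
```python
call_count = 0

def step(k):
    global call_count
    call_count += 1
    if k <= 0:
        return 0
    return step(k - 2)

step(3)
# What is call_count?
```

Linear recursion stepping by 2: 3 calls from k=3 down to ≤0.

Answer: 3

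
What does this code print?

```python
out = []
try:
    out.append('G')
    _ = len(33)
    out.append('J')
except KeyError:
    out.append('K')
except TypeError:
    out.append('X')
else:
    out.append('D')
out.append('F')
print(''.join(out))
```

Execution trace: 'G' (try body) → 'X' (except TypeError) → 'F' (after the try/except). Output: GXF

Answer: GXF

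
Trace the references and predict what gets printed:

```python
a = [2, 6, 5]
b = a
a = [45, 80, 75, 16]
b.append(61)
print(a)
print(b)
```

Key concept: rebinding vs mutation: a is rebound to a new list, b still points at the original.
Step by step:
`a = [2, 6, 5]` → a = [2, 6, 5]
`b = a` → b = [2, 6, 5] (same object as a)
`a = [45, 80, 75, 16]` → a = [45, 80, 75, 16]
`b.append(61)` → b = [2, 6, 5, 61]
`print(a)` → prints [45, 80, 75, 16]
`print(b)` → prints [2, 6, 5, 61]

Answer:
[45, 80, 75, 16]
[2, 6, 5, 61]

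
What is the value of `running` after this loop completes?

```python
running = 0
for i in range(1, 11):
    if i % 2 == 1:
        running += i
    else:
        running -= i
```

Add odd, subtract even
`running` takes the values: 0 → 1 → -1 → 2 → -2 → 3 → -3 → 4 → -4 → 5 → -5

Answer: -5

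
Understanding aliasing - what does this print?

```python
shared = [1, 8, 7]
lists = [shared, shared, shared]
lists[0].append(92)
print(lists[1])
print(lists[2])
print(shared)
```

Key concept: list of same reference.
Step by step:
`shared = [1, 8, 7]` → shared = [1, 8, 7]
`lists = [shared, shared, shared]` → lists = [[1, 8, 7], [1, 8, 7], [1, 8, 7]]
`lists[0].append(92)` → shared = [1, 8, 7, 92]; lists = [[1, 8, 7, 92], [1, 8, 7, 92], [1, 8, 7, 92]]
`print(lists[1])` → prints [1, 8, 7, 92]
`print(lists[2])` → prints [1, 8, 7, 92]
`print(shared)` → prints [1, 8, 7, 92]

Answer:
[1, 8, 7, 92]
[1, 8, 7, 92]
[1, 8, 7, 92]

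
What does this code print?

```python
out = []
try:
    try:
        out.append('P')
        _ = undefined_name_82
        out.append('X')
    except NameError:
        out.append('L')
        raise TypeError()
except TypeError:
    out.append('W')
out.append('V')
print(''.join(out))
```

Execution trace: 'P' (inner try body) → 'L' (inner except NameError) → 'W' (outer except TypeError) → 'V' (after the try/except). Output: PLWV

Answer: PLWV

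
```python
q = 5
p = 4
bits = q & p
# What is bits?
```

Trace:
`q = 5` → q = 5
`p = 4` → p = 4
`bits = q & p` → bits = 4
So bits = 4

Answer: 4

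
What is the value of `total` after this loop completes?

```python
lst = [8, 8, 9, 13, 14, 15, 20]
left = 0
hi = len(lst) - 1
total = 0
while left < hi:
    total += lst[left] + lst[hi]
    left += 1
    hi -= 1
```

Sum of pairs from ends
`total` takes the values: 0 → 28 → 51 → 74

Answer: 74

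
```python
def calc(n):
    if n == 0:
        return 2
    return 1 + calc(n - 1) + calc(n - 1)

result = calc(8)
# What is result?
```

calc(n) = 1 + 2·calc(n-1), calc(0)=2. Closed form: (2+1)·2^8 - 1 = 767.

Answer: 767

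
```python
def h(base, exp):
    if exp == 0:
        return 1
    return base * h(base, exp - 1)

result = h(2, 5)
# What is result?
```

h(2, 5) = 2 * 2 * 2 * 2 * 2 = 32

Answer: 32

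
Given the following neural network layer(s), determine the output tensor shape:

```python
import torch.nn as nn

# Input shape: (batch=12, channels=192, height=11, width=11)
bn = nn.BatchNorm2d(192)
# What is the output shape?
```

Input: (12, 192, 11, 11) -> Output: (12, 192, 11, 11)

Answer: (12, 192, 11, 11)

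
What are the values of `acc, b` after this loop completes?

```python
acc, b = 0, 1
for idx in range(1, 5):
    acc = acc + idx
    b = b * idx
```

Sum and factorial of 1 to 4
`acc, b` takes the values: (0, 1) → (1, 1) → (3, 1) → (3, 2) → (6, 2) → (6, 6) → (10, 6) → (10, 24)

Answer: 10, 24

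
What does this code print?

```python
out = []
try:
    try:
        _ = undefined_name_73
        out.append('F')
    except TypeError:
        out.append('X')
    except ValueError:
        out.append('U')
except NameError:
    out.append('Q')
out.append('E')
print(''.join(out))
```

Execution trace: 'Q' (outer except NameError) → 'E' (after the try/except). Output: QE

Answer: QE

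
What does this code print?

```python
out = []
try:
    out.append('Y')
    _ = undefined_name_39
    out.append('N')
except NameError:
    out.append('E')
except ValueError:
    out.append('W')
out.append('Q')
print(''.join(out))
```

Execution trace: 'Y' (try body) → 'E' (except NameError) → 'Q' (after the try/except). Output: YEQ

Answer: YEQ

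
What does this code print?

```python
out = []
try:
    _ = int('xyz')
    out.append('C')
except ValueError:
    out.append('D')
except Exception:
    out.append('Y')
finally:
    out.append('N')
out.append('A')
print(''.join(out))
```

Execution trace: 'D' (except ValueError) → 'N' (finally) → 'A' (after the try/except). Output: DNA

Answer: DNA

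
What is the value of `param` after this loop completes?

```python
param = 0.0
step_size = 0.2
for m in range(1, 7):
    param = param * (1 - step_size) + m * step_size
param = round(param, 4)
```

Moving average with lr=0.2
`param` takes the values: 0.0 → 0.2 → 0.56 → 1.048 → 1.6384 → 2.31072 → 3.048576 → 3.0486

Answer: 3.0486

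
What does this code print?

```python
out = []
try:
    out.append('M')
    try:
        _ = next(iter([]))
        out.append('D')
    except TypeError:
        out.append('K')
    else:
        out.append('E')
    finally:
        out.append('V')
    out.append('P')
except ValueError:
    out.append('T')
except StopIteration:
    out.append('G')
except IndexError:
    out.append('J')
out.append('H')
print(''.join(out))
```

Execution trace: 'M' (try body) → 'V' (inner finally) → 'G' (except StopIteration) → 'H' (after the try/except). Output: MVGH

Answer: MVGH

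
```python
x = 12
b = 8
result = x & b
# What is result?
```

Trace:
`x = 12` → x = 12
`b = 8` → b = 8
`result = x & b` → result = 8
So result = 8

Answer: 8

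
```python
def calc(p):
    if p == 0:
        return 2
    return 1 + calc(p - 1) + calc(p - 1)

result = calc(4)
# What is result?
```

calc(p) = 1 + 2·calc(p-1), calc(0)=2. Closed form: (2+1)·2^4 - 1 = 47.

Answer: 47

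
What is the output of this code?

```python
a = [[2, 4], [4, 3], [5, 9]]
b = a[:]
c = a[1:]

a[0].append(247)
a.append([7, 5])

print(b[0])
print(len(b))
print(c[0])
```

Key concept: slice with nested mutation.
Step by step:
`a = [[2, 4], [4, 3], [5, 9]]` → a = [[2, 4], [4, 3], [5, 9]]
`b = a[:]` → b = [[2, 4], [4, 3], [5, 9]]
`c = a[1:]` → c = [[4, 3], [5, 9]]
`a[0].append(247)` → a = [[2, 4, 247], [4, 3], [5, 9]]; b = [[2, 4, 247], [4, 3], [5, 9]]
`a.append([7, 5])` → a = [[2, 4, 247], [4, 3], [5, 9], [7, 5]]
`print(b[0])` → prints [2, 4, 247]
`print(len(b))` → prints 3
`print(c[0])` → prints [4, 3]

Answer:
[2, 4, 247]
3
[4, 3]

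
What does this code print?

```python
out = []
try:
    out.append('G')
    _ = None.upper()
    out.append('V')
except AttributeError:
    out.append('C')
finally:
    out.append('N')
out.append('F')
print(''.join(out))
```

Execution trace: 'G' (try body) → 'C' (except AttributeError) → 'N' (finally) → 'F' (after the try/except). Output: GCNF

Answer: GCNF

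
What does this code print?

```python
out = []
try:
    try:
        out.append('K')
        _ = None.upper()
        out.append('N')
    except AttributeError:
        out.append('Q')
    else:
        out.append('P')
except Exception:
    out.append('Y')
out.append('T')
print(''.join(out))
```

Execution trace: 'K' (inner try body) → 'Q' (inner except AttributeError) → 'T' (after the try/except). Output: KQT

Answer: KQT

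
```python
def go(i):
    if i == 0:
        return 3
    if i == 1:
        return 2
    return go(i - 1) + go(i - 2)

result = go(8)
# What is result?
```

Build up from base cases: go(0)=3, go(1)=2, go(2)=5, go(3)=7, go(4)=12, go(5)=19, go(6)=31, ..., go(8)=81

Answer: 81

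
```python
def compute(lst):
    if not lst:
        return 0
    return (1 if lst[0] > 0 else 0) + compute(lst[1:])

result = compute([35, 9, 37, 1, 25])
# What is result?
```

Count of positive elements in [35, 9, 37, 1, 25] = 5

Answer: 5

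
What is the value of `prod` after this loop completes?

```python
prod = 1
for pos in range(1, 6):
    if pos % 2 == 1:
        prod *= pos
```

Product of odd numbers 1 to 5
`prod` takes the values: 1 → 3 → 15

Answer: 15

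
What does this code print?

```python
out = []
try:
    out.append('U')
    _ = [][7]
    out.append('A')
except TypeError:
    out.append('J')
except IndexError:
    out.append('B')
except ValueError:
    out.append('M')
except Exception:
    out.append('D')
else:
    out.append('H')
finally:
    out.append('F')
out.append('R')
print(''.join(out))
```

Execution trace: 'U' (try body) → 'B' (except IndexError) → 'F' (finally) → 'R' (after the try/except). Output: UBFR

Answer: UBFR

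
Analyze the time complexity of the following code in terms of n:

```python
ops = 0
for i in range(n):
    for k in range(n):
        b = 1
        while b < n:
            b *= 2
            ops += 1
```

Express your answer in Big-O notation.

Each loop level contributes: n × n × log n. Multiplying the contributions gives O(n^2 log n).

Answer: O(n^2 log n)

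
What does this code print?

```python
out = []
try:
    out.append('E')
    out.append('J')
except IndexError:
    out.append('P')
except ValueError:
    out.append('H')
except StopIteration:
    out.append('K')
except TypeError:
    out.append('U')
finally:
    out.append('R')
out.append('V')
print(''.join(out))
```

Execution trace: 'E' (try body) → 'J' (try body, no exception) → 'R' (finally) → 'V' (after the try/except). Output: EJRV

Answer: EJRV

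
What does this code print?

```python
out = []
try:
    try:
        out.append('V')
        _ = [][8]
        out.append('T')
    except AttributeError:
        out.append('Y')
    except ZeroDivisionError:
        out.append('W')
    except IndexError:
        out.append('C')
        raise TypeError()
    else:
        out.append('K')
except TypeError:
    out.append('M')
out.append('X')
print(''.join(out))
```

Execution trace: 'V' (inner try body) → 'C' (inner except IndexError) → 'M' (outer except TypeError) → 'X' (after the try/except). Output: VCMX

Answer: VCMX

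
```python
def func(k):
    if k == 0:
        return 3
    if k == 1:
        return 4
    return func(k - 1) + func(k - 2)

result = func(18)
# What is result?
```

Build up from base cases: func(0)=3, func(1)=4, func(2)=7, func(3)=11, func(4)=18, func(5)=29, func(6)=47, ..., func(18)=15127

Answer: 15127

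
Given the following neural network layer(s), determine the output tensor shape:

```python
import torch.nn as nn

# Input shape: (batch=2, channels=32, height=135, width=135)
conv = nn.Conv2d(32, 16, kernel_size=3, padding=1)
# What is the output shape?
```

Input: (2, 32, 135, 135) -> Output: (2, 16, 135, 135)

Answer: (2, 16, 135, 135)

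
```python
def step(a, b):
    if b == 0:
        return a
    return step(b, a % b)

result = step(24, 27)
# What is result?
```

step(24, 27) -> step(27, 24) -> step(24, 3) -> step(3, 0) -> 3

Answer: 3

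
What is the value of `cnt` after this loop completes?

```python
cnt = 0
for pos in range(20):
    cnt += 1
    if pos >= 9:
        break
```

Loop breaks when pos reaches 9, cnt is 10
`cnt` takes the values: 0 → 1 → 2 → 3 → 4 → 5 → 6 → 7 → 8 → 9 → 10

Answer: 10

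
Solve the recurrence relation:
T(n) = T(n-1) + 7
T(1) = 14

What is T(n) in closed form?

Unrolling: T(n) = T(1) + 7·(n-1) = 14 + 7(n-1) = 7n + 7.

Answer: T(n) = 7n + 7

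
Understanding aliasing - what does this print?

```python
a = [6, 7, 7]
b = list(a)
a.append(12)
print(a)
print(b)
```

Key concept: list() constructor creates copy.
Step by step:
`a = [6, 7, 7]` → a = [6, 7, 7]
`b = list(a)` → b = [6, 7, 7]
`a.append(12)` → a = [6, 7, 7, 12]
`print(a)` → prints [6, 7, 7, 12]
`print(b)` → prints [6, 7, 7]

Answer:
[6, 7, 7, 12]
[6, 7, 7]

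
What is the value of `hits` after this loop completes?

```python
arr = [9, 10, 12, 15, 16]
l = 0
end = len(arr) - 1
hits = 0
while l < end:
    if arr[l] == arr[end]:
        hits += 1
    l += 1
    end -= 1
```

Count matching pairs from ends
`hits` takes the values: 0

Answer: 0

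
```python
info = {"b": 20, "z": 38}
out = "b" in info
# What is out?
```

Trace:
`info = {"b": 20, "z": 38}` → info = {'b': 20, 'z': 38}
`out = "b" in info` → out = True
So out = True

Answer: True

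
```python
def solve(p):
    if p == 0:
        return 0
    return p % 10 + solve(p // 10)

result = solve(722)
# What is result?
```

Sum of digits of 722: 2 + 2 + 7 = 11

Answer: 11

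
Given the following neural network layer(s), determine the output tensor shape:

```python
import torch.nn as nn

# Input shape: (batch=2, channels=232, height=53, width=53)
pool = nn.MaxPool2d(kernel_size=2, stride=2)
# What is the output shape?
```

Input: (2, 232, 53, 53) -> Output: (2, 232, 26, 26)

Answer: (2, 232, 26, 26)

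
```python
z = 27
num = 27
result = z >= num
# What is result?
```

Trace:
`z = 27` → z = 27
`num = 27` → num = 27
`result = z >= num` → result = True
So result = True

Answer: True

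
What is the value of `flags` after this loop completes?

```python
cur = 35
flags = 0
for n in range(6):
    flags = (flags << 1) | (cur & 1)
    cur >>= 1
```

Reverse lowest 6 bits of 35
`flags` takes the values: 0 → 1 → 3 → 6 → 12 → 24 → 49

Answer: 49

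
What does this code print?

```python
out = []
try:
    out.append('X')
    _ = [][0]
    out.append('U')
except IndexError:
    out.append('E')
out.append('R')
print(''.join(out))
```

Execution trace: 'X' (try body) → 'E' (except IndexError) → 'R' (after the try/except). Output: XER

Answer: XER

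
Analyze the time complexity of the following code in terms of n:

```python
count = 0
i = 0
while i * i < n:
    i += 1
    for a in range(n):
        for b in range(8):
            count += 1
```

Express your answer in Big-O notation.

Each loop level contributes: √n × n × 1. Multiplying the contributions gives O(n√n).

Answer: O(n√n)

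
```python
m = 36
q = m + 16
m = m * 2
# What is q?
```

Trace:
`m = 36` → m = 36
`q = m + 16` → q = 52
`m = m * 2` → m = 72
So q = 52

Answer: 52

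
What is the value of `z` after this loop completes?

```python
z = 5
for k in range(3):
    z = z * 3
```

Multiply by 3, 3 times: 5 * 3^3 = 135
`z` takes the values: 5 → 15 → 45 → 135

Answer: 135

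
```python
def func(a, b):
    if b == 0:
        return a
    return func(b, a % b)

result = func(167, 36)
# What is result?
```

func(167, 36) -> func(36, 23) -> func(23, 13) -> func(13, 10) -> func(10, 3) -> func(3, 1) -> func(1, 0) -> 1

Answer: 1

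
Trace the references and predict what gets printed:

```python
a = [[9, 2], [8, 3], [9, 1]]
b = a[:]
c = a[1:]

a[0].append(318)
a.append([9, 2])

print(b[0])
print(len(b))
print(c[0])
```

Key concept: slice with nested mutation.
Step by step:
`a = [[9, 2], [8, 3], [9, 1]]` → a = [[9, 2], [8, 3], [9, 1]]
`b = a[:]` → b = [[9, 2], [8, 3], [9, 1]]
`c = a[1:]` → c = [[8, 3], [9, 1]]
`a[0].append(318)` → a = [[9, 2, 318], [8, 3], [9, 1]]; b = [[9, 2, 318], [8, 3], [9, 1]]
`a.append([9, 2])` → a = [[9, 2, 318], [8, 3], [9, 1], [9, 2]]
`print(b[0])` → prints [9, 2, 318]
`print(len(b))` → prints 3
`print(c[0])` → prints [8, 3]

Answer:
[9, 2, 318]
3
[8, 3]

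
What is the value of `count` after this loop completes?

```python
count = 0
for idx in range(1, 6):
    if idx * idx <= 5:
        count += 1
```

Count numbers where idx² ≤ 5
`count` takes the values: 0 → 1 → 2

Answer: 2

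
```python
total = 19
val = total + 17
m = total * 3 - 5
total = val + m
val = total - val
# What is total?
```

Trace:
`total = 19` → total = 19
`val = total + 17` → val = 36
`m = total * 3 - 5` → m = 52
`total = val + m` → total = 88
`val = total - val` → val = 52
So total = 88

Answer: 88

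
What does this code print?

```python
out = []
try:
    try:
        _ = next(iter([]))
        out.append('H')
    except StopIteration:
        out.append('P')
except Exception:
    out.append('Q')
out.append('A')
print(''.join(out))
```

Execution trace: 'P' (inner except StopIteration) → 'A' (after the try/except). Output: PA

Answer: PA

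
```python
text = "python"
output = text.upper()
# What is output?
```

Trace:
`text = "python"` → text = 'python'
`output = text.upper()` → output = 'PYTHON'
So output = 'PYTHON'

Answer: 'PYTHON'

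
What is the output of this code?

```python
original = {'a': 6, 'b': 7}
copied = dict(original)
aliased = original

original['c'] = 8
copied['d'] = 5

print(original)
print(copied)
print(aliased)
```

Key concept: dict() creates copy, assignment creates alias.
Step by step:
`original = {'a': 6, 'b': 7}` → original = {'a': 6, 'b': 7}
`copied = dict(original)` → copied = {'a': 6, 'b': 7}
`aliased = original` → aliased = {'a': 6, 'b': 7} (same object as original)
`original['c'] = 8` → original = {'a': 6, 'b': 7, 'c': 8} (same object as aliased); aliased = {'a': 6, 'b': 7, 'c': 8} (same object as original)
`copied['d'] = 5` → copied = {'a': 6, 'b': 7, 'd': 5}
`print(original)` → prints {'a': 6, 'b': 7, 'c': 8}
`print(copied)` → prints {'a': 6, 'b': 7, 'd': 5}
`print(aliased)` → prints {'a': 6, 'b': 7, 'c': 8}

Answer:
{'a': 6, 'b': 7, 'c': 8}
{'a': 6, 'b': 7, 'd': 5}
{'a': 6, 'b': 7, 'c': 8}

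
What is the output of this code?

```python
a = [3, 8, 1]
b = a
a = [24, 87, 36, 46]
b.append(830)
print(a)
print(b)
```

Key concept: rebinding vs mutation: a is rebound to a new list, b still points at the original.
Step by step:
`a = [3, 8, 1]` → a = [3, 8, 1]
`b = a` → b = [3, 8, 1] (same object as a)
`a = [24, 87, 36, 46]` → a = [24, 87, 36, 46]
`b.append(830)` → b = [3, 8, 1, 830]
`print(a)` → prints [24, 87, 36, 46]
`print(b)` → prints [3, 8, 1, 830]

Answer:
[24, 87, 36, 46]
[3, 8, 1, 830]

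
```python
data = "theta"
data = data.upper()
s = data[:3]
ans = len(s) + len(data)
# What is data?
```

Trace:
`data = "theta"` → data = 'theta'
`data = data.upper()` → data = 'THETA'
`s = data[:3]` → s = 'THE'
`ans = len(s) + len(data)` → ans = 8
So data = 'THETA'

Answer: 'THETA'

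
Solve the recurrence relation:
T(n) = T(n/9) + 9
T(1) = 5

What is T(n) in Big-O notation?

Each step divides n by 9 and adds 9. After log_9(n) steps we reach T(1)=5. So T(n) = 9·log_9(n) + 5 = O(log n).

Answer: O(log n)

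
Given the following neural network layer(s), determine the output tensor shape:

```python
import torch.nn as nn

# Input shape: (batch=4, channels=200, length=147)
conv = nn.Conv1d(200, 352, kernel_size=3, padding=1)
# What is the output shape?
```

Input: (4, 200, 147) -> Output: (4, 352, 147)

Answer: (4, 352, 147)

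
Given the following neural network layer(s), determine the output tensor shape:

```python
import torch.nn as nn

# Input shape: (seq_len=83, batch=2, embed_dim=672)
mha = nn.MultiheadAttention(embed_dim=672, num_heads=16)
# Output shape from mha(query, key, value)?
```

Input: (83, 2, 672) -> Output: (83, 2, 672)

Answer: (83, 2, 672)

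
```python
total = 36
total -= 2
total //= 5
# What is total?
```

Trace:
`total = 36` → total = 36
`total -= 2` → total = 34
`total //= 5` → total = 6
So total = 6

Answer: 6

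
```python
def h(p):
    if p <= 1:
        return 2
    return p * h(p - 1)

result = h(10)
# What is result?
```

h(10) = 10 * 9 * 8 * 7 * 6 * 5 * 4 * 3 * 2 * 2 = 7257600

Answer: 7257600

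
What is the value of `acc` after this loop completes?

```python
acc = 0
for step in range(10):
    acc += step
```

Sum of 0 to 9 = 45
`acc` takes the values: 0 → 1 → 3 → 6 → 10 → 15 → 21 → 28 → 36 → 45

Answer: 45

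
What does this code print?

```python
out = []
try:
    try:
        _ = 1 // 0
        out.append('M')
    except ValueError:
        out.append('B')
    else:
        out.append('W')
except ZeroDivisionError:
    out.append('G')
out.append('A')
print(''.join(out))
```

Execution trace: 'G' (outer except ZeroDivisionError) → 'A' (after the try/except). Output: GA

Answer: GA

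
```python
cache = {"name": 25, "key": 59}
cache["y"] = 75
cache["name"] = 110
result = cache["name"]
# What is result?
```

Trace:
`cache = {"name": 25, "key": 59}` → cache = {'name': 25, 'key': 59}
`cache["y"] = 75` → cache = {'name': 25, 'key': 59, 'y': 75}
`cache["name"] = 110` → cache = {'name': 110, 'key': 59, 'y': 75}
`result = cache["name"]` → result = 110
So result = 110

Answer: 110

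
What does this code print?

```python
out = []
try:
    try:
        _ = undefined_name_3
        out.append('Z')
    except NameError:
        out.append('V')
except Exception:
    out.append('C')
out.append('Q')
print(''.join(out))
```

Execution trace: 'V' (inner except NameError) → 'Q' (after the try/except). Output: VQ

Answer: VQ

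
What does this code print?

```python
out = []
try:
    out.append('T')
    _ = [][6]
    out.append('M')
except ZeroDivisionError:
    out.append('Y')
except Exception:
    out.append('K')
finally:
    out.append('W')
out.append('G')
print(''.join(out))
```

Execution trace: 'T' (try body) → 'K' (except Exception) → 'W' (finally) → 'G' (after the try/except). Output: TKWG

Answer: TKWG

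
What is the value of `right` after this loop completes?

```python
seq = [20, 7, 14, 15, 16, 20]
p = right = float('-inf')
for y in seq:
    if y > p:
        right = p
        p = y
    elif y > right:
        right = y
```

Second largest (with repeats) in [20, 7, 14, 15, 16, 20]
`right` takes the values: -inf → 7 → 14 → 15 → 16 → 20

Answer: 20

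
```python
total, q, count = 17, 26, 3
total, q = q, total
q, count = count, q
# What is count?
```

Trace:
`total, q, count = 17, 26, 3` → total = 17; q = 26; count = 3
`total, q = q, total` → total = 26; q = 17
`q, count = count, q` → q = 3; count = 17
So count = 17

Answer: 17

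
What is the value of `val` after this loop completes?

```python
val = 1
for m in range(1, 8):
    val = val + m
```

Start at 1, add 1 through 7
`val` takes the values: 1 → 2 → 4 → 7 → 11 → 16 → 22 → 29

Answer: 29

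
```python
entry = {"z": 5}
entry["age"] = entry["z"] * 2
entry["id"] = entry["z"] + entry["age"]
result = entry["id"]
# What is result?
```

Trace:
`entry = {"z": 5}` → entry = {'z': 5}
`entry["age"] = entry["z"] * 2` → entry = {'z': 5, 'age': 10}
`entry["id"] = entry["z"] + entry["age"]` → entry = {'z': 5, 'age': 10, 'id': 15}
`result = entry["id"]` → result = 15
So result = 15

Answer: 15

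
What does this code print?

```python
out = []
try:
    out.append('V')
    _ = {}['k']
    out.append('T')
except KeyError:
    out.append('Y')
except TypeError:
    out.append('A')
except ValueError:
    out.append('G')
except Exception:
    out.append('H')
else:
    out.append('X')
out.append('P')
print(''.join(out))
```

Execution trace: 'V' (try body) → 'Y' (except KeyError) → 'P' (after the try/except). Output: VYP

Answer: VYP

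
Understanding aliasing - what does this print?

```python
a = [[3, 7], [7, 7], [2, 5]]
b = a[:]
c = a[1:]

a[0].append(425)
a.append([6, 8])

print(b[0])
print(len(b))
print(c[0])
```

Key concept: slice with nested mutation.
Step by step:
`a = [[3, 7], [7, 7], [2, 5]]` → a = [[3, 7], [7, 7], [2, 5]]
`b = a[:]` → b = [[3, 7], [7, 7], [2, 5]]
`c = a[1:]` → c = [[7, 7], [2, 5]]
`a[0].append(425)` → a = [[3, 7, 425], [7, 7], [2, 5]]; b = [[3, 7, 425], [7, 7], [2, 5]]
`a.append([6, 8])` → a = [[3, 7, 425], [7, 7], [2, 5], [6, 8]]
`print(b[0])` → prints [3, 7, 425]
`print(len(b))` → prints 3
`print(c[0])` → prints [7, 7]

Answer:
[3, 7, 425]
3
[7, 7]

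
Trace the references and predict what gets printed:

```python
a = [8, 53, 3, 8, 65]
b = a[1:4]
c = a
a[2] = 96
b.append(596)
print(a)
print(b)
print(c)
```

Key concept: slice vs alias.
Step by step:
`a = [8, 53, 3, 8, 65]` → a = [8, 53, 3, 8, 65]
`b = a[1:4]` → b = [53, 3, 8]
`c = a` → c = [8, 53, 3, 8, 65] (same object as a)
`a[2] = 96` → a = [8, 53, 96, 8, 65] (same object as c); c = [8, 53, 96, 8, 65] (same object as a)
`b.append(596)` → b = [53, 3, 8, 596]
`print(a)` → prints [8, 53, 96, 8, 65]
`print(b)` → prints [53, 3, 8, 596]
`print(c)` → prints [8, 53, 96, 8, 65]

Answer:
[8, 53, 96, 8, 65]
[53, 3, 8, 596]
[8, 53, 96, 8, 65]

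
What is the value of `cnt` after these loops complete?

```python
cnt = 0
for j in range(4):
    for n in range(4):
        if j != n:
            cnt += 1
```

4² - 4 (exclude diagonal)
`cnt` takes the values: 0 → 1 → 2 → 3 → 4 → 5 → 6 → 7 → 8 → 9 → 10 → 11 → 12

Answer: 12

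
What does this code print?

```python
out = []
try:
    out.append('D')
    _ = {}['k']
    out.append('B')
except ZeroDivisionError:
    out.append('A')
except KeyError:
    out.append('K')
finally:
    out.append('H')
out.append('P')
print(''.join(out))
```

Execution trace: 'D' (try body) → 'K' (except KeyError) → 'H' (finally) → 'P' (after the try/except). Output: DKHP

Answer: DKHP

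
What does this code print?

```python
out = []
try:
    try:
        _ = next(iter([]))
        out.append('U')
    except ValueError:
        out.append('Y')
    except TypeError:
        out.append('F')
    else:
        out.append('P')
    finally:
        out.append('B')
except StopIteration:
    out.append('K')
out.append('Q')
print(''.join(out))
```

Execution trace: 'B' (finally) → 'K' (outer except StopIteration) → 'Q' (after the try/except). Output: BKQ

Answer: BKQ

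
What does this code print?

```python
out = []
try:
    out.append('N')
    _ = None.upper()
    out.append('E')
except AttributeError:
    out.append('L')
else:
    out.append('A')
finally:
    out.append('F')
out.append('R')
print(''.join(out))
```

Execution trace: 'N' (try body) → 'L' (except AttributeError) → 'F' (finally) → 'R' (after the try/except). Output: NLFR

Answer: NLFR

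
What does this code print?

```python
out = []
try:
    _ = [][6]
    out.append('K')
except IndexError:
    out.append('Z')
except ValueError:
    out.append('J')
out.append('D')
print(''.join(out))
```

Execution trace: 'Z' (except IndexError) → 'D' (after the try/except). Output: ZD

Answer: ZD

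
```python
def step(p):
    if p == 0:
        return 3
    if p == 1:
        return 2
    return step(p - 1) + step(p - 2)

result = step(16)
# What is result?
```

Build up from base cases: step(0)=3, step(1)=2, step(2)=5, step(3)=7, step(4)=12, step(5)=19, step(6)=31, ..., step(16)=3804

Answer: 3804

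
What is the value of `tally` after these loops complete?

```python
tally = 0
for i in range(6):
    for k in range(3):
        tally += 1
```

6 * 3 = 18
`tally` takes the values: 0 → 1 → 2 → 3 → 4 → 5 → 6 → 7 → 8 → 9 → 10 → 11 → 12 → 13 → 14 → 15 → 16 → 17 → 18

Answer: 18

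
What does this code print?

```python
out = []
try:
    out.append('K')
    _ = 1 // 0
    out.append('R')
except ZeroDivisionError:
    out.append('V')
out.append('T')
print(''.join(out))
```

Execution trace: 'K' (try body) → 'V' (except ZeroDivisionError) → 'T' (after the try/except). Output: KVT

Answer: KVT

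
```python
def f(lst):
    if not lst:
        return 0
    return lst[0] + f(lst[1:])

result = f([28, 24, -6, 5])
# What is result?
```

28 + 24 + (-6) + 5 + 0 = 51

Answer: 51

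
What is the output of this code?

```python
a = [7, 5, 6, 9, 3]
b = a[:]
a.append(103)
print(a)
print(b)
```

Key concept: slice [:] creates copy.
Step by step:
`a = [7, 5, 6, 9, 3]` → a = [7, 5, 6, 9, 3]
`b = a[:]` → b = [7, 5, 6, 9, 3]
`a.append(103)` → a = [7, 5, 6, 9, 3, 103]
`print(a)` → prints [7, 5, 6, 9, 3, 103]
`print(b)` → prints [7, 5, 6, 9, 3]

Answer:
[7, 5, 6, 9, 3, 103]
[7, 5, 6, 9, 3]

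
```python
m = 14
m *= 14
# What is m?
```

Trace:
`m = 14` → m = 14
`m *= 14` → m = 196
So m = 196

Answer: 196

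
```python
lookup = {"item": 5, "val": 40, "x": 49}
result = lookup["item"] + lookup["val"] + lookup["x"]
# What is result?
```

Trace:
`lookup = {"item": 5, "val": 40, "x": 49}` → lookup = {'item': 5, 'val': 40, 'x': 49}
`result = lookup["item"] + lookup["val"] + lookup["x"]` → result = 94
So result = 94

Answer: 94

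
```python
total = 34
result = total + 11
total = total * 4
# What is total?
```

Trace:
`total = 34` → total = 34
`result = total + 11` → result = 45
`total = total * 4` → total = 136
So total = 136

Answer: 136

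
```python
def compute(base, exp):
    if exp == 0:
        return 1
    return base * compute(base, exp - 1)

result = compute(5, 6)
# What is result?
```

compute(5, 6) = 5 * 5 * 5 * 5 * 5 * 5 = 15625

Answer: 15625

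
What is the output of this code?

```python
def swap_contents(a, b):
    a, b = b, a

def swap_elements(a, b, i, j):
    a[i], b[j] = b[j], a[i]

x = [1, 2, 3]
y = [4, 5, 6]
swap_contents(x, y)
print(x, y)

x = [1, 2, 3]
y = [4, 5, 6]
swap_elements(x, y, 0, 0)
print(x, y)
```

Key concept: parameter rebinding vs mutation.
Step by step:
`x = [1, 2, 3]` → x = [1, 2, 3]
`y = [4, 5, 6]` → y = [4, 5, 6]
`swap_contents(x, y)` → no visible change to tracked variables
`print(x, y)` → prints [1, 2, 3] [4, 5, 6]
`x = [1, 2, 3]` → x = [1, 2, 3]
`y = [4, 5, 6]` → y = [4, 5, 6]
`swap_elements(x, y, 0, 0)` → x = [4, 2, 3]; y = [1, 5, 6]
`print(x, y)` → prints [4, 2, 3] [1, 5, 6]

Answer:
[1, 2, 3] [4, 5, 6]
[4, 2, 3] [1, 5, 6]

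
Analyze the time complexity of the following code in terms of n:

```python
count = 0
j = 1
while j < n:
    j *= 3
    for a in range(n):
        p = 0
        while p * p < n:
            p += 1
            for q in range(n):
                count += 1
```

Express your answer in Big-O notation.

Each loop level contributes: log n × n × √n × n. Multiplying the contributions gives O(n^2√n log n).

Answer: O(n^2√n log n)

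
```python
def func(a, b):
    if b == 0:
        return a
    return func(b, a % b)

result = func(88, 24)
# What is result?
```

func(88, 24) -> func(24, 16) -> func(16, 8) -> func(8, 0) -> 8

Answer: 8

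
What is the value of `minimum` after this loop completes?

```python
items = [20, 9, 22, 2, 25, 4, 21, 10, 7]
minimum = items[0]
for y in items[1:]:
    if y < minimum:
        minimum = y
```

Minimum of [20, 9, 22, 2, 25, 4, 21, 10, 7]
`minimum` takes the values: 20 → 9 → 2

Answer: 2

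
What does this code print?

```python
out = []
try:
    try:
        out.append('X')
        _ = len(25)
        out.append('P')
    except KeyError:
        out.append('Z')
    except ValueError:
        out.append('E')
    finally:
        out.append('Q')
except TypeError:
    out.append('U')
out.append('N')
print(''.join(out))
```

Execution trace: 'X' (try body) → 'Q' (finally) → 'U' (outer except TypeError) → 'N' (after the try/except). Output: XQUN

Answer: XQUN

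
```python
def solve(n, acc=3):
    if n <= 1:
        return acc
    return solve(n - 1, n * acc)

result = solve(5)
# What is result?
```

Accumulator trace (n, acc): (5, 3) -> (4, 15) -> (3, 60) -> (2, 180) -> (1, 360) -> return 360

Answer: 360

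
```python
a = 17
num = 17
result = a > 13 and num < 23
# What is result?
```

Trace:
`a = 17` → a = 17
`num = 17` → num = 17
`result = a > 13 and num < 23` → result = True
So result = True

Answer: True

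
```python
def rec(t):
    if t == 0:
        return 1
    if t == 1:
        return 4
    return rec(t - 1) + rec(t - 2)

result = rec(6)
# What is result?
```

Build up from base cases: rec(0)=1, rec(1)=4, rec(2)=5, rec(3)=9, rec(4)=14, rec(5)=23, rec(6)=37

Answer: 37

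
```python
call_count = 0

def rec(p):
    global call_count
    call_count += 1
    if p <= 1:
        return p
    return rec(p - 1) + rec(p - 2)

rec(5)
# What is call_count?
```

Calls(p) = 1 + Calls(p-1) + Calls(p-2); Calls(0)=Calls(1)=1. For p=5 this gives 15.

Answer: 15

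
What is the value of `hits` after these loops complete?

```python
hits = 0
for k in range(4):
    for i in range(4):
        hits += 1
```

4 * 4 = 16
`hits` takes the values: 0 → 1 → 2 → 3 → 4 → 5 → 6 → 7 → 8 → 9 → 10 → 11 → 12 → 13 → 14 → 15 → 16

Answer: 16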